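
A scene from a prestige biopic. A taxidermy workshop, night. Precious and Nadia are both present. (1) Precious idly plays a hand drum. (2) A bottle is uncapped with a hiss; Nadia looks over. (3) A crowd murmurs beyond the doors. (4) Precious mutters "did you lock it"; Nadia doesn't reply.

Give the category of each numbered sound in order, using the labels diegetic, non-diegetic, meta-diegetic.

(1) a character is playing a hand drum on screen → diegetic.
Sound (2): a bottle is a real object/event in the scene's world, so diegetic.
(3) a crowd is part of the location's real environment → diegetic.
Sound (4): Precious is a character speaking aloud in the scene, so diegetic.

diegetic, diegetic, diegetic, diegetic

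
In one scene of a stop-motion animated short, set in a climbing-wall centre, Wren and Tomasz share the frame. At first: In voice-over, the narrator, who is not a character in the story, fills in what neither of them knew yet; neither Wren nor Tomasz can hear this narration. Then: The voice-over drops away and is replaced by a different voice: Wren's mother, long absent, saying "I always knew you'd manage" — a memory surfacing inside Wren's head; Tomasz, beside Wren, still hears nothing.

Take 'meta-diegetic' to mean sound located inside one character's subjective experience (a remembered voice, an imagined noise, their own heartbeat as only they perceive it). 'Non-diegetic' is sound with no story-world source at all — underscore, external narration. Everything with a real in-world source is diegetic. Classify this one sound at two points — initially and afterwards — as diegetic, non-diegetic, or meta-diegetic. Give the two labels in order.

non-diegetic, meta-diegetic

Initially: the external narrator addresses only the audience — outside the story world → non-diegetic.
Afterwards: the replacement voice is a memory inside Wren's mind specifically → meta-diegetic.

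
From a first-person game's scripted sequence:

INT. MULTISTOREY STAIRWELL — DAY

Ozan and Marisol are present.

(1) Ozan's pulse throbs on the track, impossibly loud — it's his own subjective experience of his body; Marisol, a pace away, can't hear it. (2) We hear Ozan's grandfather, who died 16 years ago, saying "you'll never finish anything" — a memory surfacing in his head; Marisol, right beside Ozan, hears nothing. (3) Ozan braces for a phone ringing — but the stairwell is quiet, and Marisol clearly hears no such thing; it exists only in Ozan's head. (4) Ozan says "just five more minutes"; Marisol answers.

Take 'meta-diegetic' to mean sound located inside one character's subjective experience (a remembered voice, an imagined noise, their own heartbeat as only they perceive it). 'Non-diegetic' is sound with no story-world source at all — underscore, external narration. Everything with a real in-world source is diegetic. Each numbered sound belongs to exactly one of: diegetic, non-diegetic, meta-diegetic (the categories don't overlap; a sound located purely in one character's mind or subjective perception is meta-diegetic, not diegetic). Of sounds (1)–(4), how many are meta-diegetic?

Sound (1): a subjective body sound — Ozan's private perception, inaudible to Marisol, so meta-diegetic.
Sound (2): it's Ozan's recollection rendered as sound; the other character can't hear it, so meta-diegetic.
(3) the sound is imagined by Ozan; nothing in the story world is producing it and Marisol can't hear it → meta-diegetic.
(4) is diegetic: spoken by a character present in the story world.
Meta-diegetic: (1), (2), (3) — that's 3.

3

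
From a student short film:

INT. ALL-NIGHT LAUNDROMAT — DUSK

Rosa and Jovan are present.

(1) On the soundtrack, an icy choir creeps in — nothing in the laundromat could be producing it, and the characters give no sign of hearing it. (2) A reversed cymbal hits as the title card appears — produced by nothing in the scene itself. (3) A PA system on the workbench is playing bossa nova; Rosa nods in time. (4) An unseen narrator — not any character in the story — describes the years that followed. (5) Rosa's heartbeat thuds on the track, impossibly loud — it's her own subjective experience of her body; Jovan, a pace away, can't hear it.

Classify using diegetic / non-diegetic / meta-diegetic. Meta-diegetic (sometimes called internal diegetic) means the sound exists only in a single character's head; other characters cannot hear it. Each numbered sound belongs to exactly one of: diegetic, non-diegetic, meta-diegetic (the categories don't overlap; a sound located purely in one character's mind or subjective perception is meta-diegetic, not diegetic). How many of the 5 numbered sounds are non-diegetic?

Sound (1): score with no on-screen or off-screen source; it exists for the audience alone, so non-diegetic.
(2) is non-diegetic: nothing in the scene produces it; it's an accent added for the audience.
Sound (3): the music comes from an on-screen device that Rosa responds to, so diegetic.
(4) is non-diegetic: external voice-over — not a character, not heard by anyone in the scene.
(5) is meta-diegetic: it's Rosa's internal bodily sensation rendered as sound; only Rosa 'hears' it.
So 3 of the 5 are non-diegetic: (1), (2), (4).

3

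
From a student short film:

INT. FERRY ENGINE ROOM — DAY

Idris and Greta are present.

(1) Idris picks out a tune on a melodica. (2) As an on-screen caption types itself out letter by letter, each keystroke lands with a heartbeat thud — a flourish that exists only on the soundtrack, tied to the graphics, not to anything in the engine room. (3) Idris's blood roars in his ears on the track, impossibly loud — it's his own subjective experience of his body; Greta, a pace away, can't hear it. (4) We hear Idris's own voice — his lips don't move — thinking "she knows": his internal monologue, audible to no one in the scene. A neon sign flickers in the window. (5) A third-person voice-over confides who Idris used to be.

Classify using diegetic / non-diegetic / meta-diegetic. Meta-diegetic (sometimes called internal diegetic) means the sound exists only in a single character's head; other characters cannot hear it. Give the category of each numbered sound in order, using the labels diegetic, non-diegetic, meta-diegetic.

(1) a character is playing a melodica on screen → diegetic.
Sound (2): it accompanies on-screen graphics, not anything inside the story world, so non-diegetic.
Sound (3): a subjective body sound — Idris's private perception, inaudible to Greta, so meta-diegetic.
(4) it's Idris's unspoken thought, heard only by the audience via his subjectivity → meta-diegetic.
Sound (5): the narrator exists outside the story world, addressing only the audience, so non-diegetic.

diegetic, non-diegetic, meta-diegetic, meta-diegetic, non-diegetic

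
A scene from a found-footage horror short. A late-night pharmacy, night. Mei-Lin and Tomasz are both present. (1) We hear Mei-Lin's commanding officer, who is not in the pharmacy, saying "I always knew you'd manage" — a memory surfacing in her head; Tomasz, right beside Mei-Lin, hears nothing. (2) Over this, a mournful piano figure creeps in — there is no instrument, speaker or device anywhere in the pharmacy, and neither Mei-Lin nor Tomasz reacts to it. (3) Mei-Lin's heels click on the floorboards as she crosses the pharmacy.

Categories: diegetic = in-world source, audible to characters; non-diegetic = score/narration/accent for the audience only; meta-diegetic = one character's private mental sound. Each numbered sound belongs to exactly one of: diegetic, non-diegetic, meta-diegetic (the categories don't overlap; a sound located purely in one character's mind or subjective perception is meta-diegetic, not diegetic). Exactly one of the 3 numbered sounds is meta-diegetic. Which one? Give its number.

Sound (1): it's Mei-Lin's recollection rendered as sound; the other character can't hear it, so meta-diegetic.
(2) is non-diegetic: nothing in the pharmacy produces it and the characters don't hear it — pure soundtrack.
(3) a character's body making contact with the set — an in-world sound → diegetic.
Only (1) is meta-diegetic.

1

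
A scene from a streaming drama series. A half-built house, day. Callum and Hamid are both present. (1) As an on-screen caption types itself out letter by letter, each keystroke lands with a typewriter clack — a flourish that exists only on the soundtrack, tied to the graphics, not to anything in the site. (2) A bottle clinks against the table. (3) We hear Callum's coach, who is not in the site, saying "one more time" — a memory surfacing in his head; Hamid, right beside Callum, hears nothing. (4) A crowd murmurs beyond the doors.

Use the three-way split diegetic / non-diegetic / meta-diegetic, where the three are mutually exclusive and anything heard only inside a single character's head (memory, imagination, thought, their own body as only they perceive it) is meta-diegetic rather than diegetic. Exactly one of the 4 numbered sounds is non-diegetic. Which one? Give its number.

1

(1) the caption isn't part of the story world, so neither is the sound tied to it → non-diegetic.
Sound (2): the sound comes from a bottle physically present in the location, so diegetic.
(3) is meta-diegetic: it's Callum's recollection rendered as sound; the other character can't hear it.
(4) a crowd is part of the location's real environment → diegetic.
Only (1) is non-diegetic.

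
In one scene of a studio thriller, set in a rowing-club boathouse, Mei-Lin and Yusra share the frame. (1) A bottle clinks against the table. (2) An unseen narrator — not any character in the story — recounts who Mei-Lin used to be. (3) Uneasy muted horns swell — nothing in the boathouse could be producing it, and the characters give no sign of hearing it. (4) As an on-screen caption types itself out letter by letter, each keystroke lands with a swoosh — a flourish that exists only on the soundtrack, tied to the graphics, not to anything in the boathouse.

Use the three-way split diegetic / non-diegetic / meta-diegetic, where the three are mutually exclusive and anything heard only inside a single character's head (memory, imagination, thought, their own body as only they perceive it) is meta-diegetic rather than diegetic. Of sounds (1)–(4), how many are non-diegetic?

(1) a bottle is a real object/event in the scene's world → diegetic.
Sound (2): commentary laid over the scene from outside the fiction, so non-diegetic.
(3) is non-diegetic: score with no on-screen or off-screen source; it exists for the audience alone.
(4) is non-diegetic: the caption isn't part of the story world, so neither is the sound tied to it.
Non-diegetic: (2), (3), (4) — that's 3.

3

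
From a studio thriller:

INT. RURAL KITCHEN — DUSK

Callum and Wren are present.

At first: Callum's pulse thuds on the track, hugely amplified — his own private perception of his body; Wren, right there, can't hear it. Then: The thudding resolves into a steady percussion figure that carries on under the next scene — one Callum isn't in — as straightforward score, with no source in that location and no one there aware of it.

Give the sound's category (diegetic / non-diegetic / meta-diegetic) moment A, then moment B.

meta-diegetic, non-diegetic

Moment A: it's Callum's subjective body sound, inaudible to Wren → meta-diegetic.
Moment B: detached from Callum and playing as sourceless score over a scene he isn't in — for the audience only → non-diegetic.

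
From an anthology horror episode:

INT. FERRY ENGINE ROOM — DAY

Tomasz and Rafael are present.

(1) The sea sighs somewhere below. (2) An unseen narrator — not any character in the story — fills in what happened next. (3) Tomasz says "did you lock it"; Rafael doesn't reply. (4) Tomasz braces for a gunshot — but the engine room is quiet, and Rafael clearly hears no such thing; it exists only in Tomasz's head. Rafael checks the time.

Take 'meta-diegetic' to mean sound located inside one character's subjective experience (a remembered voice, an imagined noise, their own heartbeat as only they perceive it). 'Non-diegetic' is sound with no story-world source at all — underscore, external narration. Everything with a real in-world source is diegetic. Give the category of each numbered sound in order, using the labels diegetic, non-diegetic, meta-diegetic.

diegetic, non-diegetic, diegetic, meta-diegetic

(1) is diegetic: it's the actual ambient sound of the location.
(2) the narrator exists outside the story world, addressing only the audience → non-diegetic.
Sound (3): spoken by a character present in the story world, so diegetic.
Sound (4): Tomasz alone 'hears' it — an imagined sound, not present in the space, so meta-diegetic.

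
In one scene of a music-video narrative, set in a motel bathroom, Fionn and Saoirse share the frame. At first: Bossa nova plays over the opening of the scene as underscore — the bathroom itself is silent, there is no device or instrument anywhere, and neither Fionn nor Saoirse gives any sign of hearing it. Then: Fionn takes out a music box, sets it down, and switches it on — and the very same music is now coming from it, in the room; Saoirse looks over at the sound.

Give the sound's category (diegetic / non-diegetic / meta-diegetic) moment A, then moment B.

Moment A: no in-world source exists and no character can hear it — underscore → non-diegetic.
Moment B: a music box is now a real source in the story world and the characters hear it → diegetic.

non-diegetic, diegetic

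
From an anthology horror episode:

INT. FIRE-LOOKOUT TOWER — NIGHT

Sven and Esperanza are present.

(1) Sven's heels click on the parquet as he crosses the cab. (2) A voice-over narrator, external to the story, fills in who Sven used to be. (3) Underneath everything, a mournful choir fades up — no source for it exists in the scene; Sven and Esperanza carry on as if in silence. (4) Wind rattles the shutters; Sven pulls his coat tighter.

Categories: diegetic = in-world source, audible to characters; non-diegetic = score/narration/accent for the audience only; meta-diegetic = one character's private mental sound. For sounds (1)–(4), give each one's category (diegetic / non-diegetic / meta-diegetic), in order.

diegetic, non-diegetic, non-diegetic, diegetic

(1) is diegetic: a character's body making contact with the set — an in-world sound.
Sound (2): the narrator exists outside the story world, addressing only the audience, so non-diegetic.
(3) it has no source in the story world and no character can hear it — it's underscore → non-diegetic.
Sound (4): wind is part of the location's real environment, so diegetic.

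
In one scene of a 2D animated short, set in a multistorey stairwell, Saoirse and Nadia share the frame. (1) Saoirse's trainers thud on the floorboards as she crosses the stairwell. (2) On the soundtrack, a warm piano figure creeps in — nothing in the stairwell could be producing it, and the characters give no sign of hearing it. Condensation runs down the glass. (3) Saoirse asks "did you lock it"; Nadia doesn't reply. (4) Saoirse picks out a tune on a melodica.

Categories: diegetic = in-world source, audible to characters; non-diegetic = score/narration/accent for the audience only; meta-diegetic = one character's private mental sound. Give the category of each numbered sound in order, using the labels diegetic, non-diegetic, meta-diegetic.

diegetic, non-diegetic, diegetic, diegetic

(1) a character's body making contact with the set — an in-world sound → diegetic.
(2) is non-diegetic: it has no source in the story world and no character can hear it — it's underscore.
(3) is diegetic: Saoirse is a character speaking aloud in the scene.
Sound (4): a character is playing a melodica on screen, so diegetic.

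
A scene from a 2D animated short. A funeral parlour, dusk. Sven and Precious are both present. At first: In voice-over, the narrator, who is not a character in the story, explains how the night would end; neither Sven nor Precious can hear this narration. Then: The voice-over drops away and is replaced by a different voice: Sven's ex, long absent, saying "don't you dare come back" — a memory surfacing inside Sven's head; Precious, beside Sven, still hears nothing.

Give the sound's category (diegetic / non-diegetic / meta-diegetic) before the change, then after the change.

Before the change: the external narrator addresses only the audience — outside the story world → non-diegetic.
After the change: the replacement voice is a memory inside Sven's mind specifically → meta-diegetic.

non-diegetic, meta-diegetic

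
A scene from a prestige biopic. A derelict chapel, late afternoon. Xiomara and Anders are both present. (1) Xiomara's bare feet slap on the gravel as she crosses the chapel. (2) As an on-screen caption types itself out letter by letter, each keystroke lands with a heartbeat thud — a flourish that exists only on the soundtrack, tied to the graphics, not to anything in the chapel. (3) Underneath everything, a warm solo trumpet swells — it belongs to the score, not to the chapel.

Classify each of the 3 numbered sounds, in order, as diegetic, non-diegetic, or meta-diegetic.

Sound (1): Xiomara's footsteps are produced in the story world, so diegetic.
(2) sound married to a title/caption — outside the diegesis by definition → non-diegetic.
(3) is non-diegetic: nothing in the chapel produces it and the characters don't hear it — pure soundtrack.

diegetic, non-diegetic, non-diegetic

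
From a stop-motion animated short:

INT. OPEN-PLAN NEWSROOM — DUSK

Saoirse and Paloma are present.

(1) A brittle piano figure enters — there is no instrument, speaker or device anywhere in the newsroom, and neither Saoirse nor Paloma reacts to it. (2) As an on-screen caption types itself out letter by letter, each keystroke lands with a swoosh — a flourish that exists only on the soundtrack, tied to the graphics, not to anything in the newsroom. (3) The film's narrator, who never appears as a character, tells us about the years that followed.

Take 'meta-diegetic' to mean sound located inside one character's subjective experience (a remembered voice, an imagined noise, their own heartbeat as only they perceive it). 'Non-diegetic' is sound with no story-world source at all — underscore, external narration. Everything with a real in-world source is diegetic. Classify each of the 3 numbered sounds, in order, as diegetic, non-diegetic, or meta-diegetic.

(1) nothing in the newsroom produces it and the characters don't hear it — pure soundtrack → non-diegetic.
(2) sound married to a title/caption — outside the diegesis by definition → non-diegetic.
Sound (3): the narrator exists outside the story world, addressing only the audience, so non-diegetic.

non-diegetic, non-diegetic, non-diegetic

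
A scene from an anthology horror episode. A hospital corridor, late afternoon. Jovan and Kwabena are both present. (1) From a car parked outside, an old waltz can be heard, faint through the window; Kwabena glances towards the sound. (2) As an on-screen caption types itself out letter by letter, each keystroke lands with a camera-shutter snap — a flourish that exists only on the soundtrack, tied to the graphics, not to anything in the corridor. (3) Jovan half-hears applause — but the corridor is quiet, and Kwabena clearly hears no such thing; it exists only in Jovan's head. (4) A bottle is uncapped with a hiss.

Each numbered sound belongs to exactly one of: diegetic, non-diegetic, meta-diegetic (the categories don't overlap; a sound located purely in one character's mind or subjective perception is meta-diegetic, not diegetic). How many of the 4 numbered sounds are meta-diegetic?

1

(1) is diegetic: off-screen diegetic: the source is out of frame but still in the story's space.
Sound (2): the caption isn't part of the story world, so neither is the sound tied to it, so non-diegetic.
(3) Jovan alone 'hears' it — an imagined sound, not present in the space → meta-diegetic.
Sound (4): a bottle is a real object/event in the scene's world, so diegetic.
Meta-diegetic: (3) — that's 1.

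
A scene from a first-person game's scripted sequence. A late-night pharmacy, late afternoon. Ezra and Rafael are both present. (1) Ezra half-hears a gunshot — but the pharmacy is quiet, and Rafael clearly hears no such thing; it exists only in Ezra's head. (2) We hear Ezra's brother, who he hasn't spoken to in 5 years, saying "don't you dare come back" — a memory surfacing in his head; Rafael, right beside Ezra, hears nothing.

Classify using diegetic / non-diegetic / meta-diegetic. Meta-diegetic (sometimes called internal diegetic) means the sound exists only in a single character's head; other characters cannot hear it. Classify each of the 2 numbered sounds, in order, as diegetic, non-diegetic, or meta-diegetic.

meta-diegetic, meta-diegetic

Sound (1): the sound is imagined by Ezra; nothing in the story world is producing it and Rafael can't hear it, so meta-diegetic.
Sound (2): the voice is a memory playing only inside Ezra's mind; Rafael can't hear it, so meta-diegetic.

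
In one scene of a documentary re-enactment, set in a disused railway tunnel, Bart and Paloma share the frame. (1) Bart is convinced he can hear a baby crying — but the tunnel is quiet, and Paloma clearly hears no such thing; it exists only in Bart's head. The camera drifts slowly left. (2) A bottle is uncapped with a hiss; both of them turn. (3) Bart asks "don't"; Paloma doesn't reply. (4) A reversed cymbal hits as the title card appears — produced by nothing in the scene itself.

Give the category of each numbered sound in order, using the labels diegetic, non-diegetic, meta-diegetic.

meta-diegetic, diegetic, diegetic, non-diegetic

(1) is meta-diegetic: subjective to Bart: the tunnel is silent and Paloma hears nothing.
Sound (2): an in-world source (a bottle); characters could hear it, so diegetic.
Sound (3): on-screen dialogue — Bart speaks and Paloma is there to hear, so diegetic.
(4) is non-diegetic: an editorial stinger — it belongs to the cut, not the story world.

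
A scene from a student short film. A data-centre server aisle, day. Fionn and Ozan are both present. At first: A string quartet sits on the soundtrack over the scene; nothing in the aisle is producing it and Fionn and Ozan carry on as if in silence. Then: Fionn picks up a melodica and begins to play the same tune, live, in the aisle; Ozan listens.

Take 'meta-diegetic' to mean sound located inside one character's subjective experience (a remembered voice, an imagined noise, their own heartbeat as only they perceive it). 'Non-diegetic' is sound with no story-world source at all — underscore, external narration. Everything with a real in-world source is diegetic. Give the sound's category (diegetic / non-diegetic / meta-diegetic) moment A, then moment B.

non-diegetic, diegetic

Moment A: no in-world source exists and no character can hear it — underscore → non-diegetic.
Moment B: a melodica is now a real source in the story world and the characters hear it → diegetic.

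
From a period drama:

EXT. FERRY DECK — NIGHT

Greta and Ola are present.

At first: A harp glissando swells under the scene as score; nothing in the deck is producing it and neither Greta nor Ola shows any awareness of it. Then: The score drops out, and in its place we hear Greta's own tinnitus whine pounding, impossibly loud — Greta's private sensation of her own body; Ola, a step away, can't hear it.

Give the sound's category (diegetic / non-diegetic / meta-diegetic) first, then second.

First: underscore with no in-world source, inaudible to the characters → non-diegetic.
Second: the body sound is Greta's subjective perception alone — Ola can't hear it → meta-diegetic.

non-diegetic, meta-diegetic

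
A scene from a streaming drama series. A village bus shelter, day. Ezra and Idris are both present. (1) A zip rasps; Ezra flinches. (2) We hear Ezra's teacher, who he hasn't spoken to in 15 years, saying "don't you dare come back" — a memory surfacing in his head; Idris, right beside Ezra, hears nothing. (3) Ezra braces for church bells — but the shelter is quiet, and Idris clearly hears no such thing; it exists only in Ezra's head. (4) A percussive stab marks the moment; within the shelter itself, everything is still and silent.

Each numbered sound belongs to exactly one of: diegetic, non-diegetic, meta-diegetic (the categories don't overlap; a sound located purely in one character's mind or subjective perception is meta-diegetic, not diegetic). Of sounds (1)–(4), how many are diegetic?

1

Sound (1): the sound comes from a zip physically present in the location, so diegetic.
(2) is meta-diegetic: a remembered line, private to Ezra — not present in the room, not audible to Idris.
(3) is meta-diegetic: subjective to Ezra: the shelter is silent and Idris hears nothing.
Sound (4): an editorial stinger — it belongs to the cut, not the story world, so non-diegetic.
So 1 of the 4 is diegetic: (1).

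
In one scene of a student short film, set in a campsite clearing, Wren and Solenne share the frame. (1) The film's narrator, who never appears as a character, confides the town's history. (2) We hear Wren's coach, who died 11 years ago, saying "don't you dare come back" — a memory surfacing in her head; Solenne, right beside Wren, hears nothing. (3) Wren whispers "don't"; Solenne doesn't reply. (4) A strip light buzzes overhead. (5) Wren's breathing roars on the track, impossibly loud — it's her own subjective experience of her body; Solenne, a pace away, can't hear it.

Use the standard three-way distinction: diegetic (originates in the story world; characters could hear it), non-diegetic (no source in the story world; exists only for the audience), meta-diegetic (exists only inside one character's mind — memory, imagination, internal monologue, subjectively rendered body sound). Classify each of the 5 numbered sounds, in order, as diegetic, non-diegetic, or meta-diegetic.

non-diegetic, meta-diegetic, diegetic, diegetic, meta-diegetic

Sound (1): the narrator exists outside the story world, addressing only the audience, so non-diegetic.
(2) it's Wren's recollection rendered as sound; the other character can't hear it → meta-diegetic.
(3) is diegetic: spoken by a character present in the story world.
(4) is diegetic: it's the actual ambient sound of the location.
(5) a subjective body sound — Wren's private perception, inaudible to Solenne → meta-diegetic.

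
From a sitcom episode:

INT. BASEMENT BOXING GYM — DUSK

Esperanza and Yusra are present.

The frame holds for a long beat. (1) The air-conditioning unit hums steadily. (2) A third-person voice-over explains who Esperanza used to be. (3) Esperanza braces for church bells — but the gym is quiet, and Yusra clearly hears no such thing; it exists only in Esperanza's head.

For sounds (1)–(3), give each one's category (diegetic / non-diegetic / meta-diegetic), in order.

diegetic, non-diegetic, meta-diegetic

Sound (1): the air-conditioning unit is part of the location's real environment, so diegetic.
(2) is non-diegetic: external voice-over — not a character, not heard by anyone in the scene.
Sound (3): the sound is imagined by Esperanza; nothing in the story world is producing it and Yusra can't hear it, so meta-diegetic.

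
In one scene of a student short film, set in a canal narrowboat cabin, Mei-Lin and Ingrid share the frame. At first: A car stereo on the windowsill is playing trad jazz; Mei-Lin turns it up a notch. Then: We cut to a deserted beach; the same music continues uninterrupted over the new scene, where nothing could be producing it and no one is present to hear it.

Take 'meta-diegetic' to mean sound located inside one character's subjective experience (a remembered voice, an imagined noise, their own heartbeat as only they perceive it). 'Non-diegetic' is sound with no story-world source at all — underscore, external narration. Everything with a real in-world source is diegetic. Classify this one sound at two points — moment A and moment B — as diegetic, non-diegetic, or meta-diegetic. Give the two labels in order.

Moment A: a car stereo is a real in-scene source and Mei-Lin reacts to it → diegetic.
Moment B: there is no longer any in-world source and no one can hear it — it has become underscore → non-diegetic.

diegetic, non-diegetic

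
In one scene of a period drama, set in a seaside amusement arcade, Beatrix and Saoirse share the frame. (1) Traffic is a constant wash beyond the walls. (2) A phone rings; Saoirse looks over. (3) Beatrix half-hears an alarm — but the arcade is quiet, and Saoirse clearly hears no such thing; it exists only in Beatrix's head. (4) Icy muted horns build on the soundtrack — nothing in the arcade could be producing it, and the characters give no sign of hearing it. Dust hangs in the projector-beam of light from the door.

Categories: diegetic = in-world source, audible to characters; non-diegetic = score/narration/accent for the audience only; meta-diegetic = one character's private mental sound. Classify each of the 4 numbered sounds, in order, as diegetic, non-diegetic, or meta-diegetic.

(1) ambient/room sound belonging to the story's physical space → diegetic.
Sound (2): a phone is a real object/event in the scene's world, so diegetic.
(3) is meta-diegetic: Beatrix alone 'hears' it — an imagined sound, not present in the space.
Sound (4): score with no on-screen or off-screen source; it exists for the audience alone, so non-diegetic.

diegetic, diegetic, meta-diegetic, non-diegetic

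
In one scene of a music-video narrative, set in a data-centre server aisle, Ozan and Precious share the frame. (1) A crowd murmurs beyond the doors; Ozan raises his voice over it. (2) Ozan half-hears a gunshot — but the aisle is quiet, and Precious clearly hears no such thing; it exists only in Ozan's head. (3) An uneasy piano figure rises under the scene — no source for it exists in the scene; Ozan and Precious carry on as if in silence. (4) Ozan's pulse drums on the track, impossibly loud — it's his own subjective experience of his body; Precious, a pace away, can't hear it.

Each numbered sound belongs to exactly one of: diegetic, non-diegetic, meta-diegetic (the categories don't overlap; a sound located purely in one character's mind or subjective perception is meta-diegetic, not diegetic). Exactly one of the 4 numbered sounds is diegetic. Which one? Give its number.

(1) is diegetic: it's the actual ambient sound of the location.
(2) Ozan alone 'hears' it — an imagined sound, not present in the space → meta-diegetic.
(3) nothing in the aisle produces it and the characters don't hear it — pure soundtrack → non-diegetic.
Sound (4): point-of-audition from inside Ozan's body; not a sound in the room, so meta-diegetic.
Only (1) is diegetic.

1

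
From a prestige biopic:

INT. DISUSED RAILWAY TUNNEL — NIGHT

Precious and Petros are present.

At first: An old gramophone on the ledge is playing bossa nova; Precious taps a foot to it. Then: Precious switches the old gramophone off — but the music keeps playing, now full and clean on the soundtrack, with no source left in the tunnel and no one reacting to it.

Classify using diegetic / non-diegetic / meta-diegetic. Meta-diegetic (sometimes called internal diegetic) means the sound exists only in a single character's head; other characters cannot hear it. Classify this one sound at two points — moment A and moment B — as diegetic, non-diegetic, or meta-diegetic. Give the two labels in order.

diegetic, non-diegetic

Moment A: an old gramophone is a real in-scene source and Precious reacts to it → diegetic.
Moment B: there is no longer any in-world source and no one can hear it — it has become underscore → non-diegetic.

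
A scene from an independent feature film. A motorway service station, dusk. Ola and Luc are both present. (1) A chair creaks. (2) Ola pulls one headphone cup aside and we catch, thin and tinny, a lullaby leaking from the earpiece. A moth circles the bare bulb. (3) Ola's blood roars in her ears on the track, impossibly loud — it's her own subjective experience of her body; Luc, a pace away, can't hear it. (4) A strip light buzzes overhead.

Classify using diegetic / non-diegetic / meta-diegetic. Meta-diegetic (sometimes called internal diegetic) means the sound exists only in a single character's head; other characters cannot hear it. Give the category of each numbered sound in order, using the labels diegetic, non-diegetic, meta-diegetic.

(1) a chair is a real object/event in the scene's world → diegetic.
(2) is diegetic: it's leaking from a physical pair of headphones in the scene.
(3) a subjective body sound — Ola's private perception, inaudible to Luc → meta-diegetic.
(4) is diegetic: a strip light is part of the location's real environment.

diegetic, diegetic, meta-diegetic, diegetic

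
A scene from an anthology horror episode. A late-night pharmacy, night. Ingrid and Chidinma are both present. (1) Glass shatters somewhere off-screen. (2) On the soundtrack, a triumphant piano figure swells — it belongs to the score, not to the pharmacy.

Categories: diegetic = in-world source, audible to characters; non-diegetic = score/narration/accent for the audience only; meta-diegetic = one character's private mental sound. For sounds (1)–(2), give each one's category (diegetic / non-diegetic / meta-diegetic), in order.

Sound (1): an in-world source (glass); characters could hear it, so diegetic.
(2) is non-diegetic: it has no source in the story world and no character can hear it — it's underscore.

diegetic, non-diegetic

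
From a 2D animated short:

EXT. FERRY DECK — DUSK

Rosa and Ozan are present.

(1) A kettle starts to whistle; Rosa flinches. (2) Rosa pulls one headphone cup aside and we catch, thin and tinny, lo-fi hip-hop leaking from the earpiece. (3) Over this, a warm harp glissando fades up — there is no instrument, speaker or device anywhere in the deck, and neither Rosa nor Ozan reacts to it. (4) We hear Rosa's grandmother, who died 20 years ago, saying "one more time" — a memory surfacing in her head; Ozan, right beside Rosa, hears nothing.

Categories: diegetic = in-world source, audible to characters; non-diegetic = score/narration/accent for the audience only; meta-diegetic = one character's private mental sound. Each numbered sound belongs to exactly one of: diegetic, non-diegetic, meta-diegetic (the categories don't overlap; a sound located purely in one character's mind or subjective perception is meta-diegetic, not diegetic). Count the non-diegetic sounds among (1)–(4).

Sound (1): the sound comes from a kettle physically present in the location, so diegetic.
Sound (2): the earpiece is a real device on Rosa's head — source music, so diegetic.
(3) it has no source in the story world and no character can hear it — it's underscore → non-diegetic.
Sound (4): the voice is a memory playing only inside Rosa's mind; Ozan can't hear it, so meta-diegetic.
So 1 of the 4 is non-diegetic: (3).

1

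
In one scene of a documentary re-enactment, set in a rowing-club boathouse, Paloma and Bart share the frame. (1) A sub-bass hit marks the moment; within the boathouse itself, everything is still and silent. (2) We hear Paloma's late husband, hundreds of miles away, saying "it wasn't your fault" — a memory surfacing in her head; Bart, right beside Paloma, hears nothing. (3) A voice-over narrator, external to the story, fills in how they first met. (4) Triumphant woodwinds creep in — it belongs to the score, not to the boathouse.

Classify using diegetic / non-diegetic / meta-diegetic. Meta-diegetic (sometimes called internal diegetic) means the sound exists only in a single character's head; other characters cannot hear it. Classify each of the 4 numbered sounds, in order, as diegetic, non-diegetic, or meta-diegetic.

Sound (1): it's a sound-design accent with no in-world source; no one in the scene can hear it, so non-diegetic.
Sound (2): the voice is a memory playing only inside Paloma's mind; Bart can't hear it, so meta-diegetic.
(3) the narrator exists outside the story world, addressing only the audience → non-diegetic.
(4) score with no on-screen or off-screen source; it exists for the audience alone → non-diegetic.

non-diegetic, meta-diegetic, non-diegetic, non-diegetic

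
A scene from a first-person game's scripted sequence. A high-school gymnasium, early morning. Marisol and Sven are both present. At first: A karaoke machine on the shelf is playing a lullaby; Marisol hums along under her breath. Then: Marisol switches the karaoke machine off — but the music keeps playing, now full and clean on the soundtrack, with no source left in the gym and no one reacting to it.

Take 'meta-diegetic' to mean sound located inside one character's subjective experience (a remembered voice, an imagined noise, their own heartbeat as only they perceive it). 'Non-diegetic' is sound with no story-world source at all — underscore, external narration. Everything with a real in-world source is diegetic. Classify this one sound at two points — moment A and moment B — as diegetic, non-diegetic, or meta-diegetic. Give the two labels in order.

Moment A: a karaoke machine is a real in-scene source and Marisol reacts to it → diegetic.
Moment B: there is no longer any in-world source and no one can hear it — it has become underscore → non-diegetic.

diegetic, non-diegetic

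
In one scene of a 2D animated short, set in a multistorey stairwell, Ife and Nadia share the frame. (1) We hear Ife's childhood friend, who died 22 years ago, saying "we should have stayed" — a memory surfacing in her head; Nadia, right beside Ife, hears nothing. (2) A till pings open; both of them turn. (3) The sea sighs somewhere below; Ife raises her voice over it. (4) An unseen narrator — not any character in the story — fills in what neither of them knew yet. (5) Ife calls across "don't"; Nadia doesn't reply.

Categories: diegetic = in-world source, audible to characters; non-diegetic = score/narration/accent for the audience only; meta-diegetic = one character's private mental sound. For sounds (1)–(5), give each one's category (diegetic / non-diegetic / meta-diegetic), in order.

(1) a remembered line, private to Ife — not present in the room, not audible to Nadia → meta-diegetic.
(2) is diegetic: a till is a real object/event in the scene's world.
(3) is diegetic: it's the actual ambient sound of the location.
(4) is non-diegetic: external voice-over — not a character, not heard by anyone in the scene.
Sound (5): on-screen dialogue — Ife speaks and Nadia is there to hear, so diegetic.

meta-diegetic, diegetic, diegetic, non-diegetic, diegetic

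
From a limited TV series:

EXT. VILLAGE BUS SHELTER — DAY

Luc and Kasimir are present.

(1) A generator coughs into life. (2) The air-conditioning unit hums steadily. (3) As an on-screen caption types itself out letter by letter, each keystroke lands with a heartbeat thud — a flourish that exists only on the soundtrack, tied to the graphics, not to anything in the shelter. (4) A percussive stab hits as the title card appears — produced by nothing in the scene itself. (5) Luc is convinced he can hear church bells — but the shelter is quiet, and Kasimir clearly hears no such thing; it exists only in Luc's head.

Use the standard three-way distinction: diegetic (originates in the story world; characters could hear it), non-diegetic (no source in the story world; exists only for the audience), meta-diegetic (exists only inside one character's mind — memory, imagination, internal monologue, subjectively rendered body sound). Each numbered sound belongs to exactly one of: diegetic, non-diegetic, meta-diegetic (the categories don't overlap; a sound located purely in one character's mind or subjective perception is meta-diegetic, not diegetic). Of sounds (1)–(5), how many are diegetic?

2

(1) is diegetic: a generator is a real object/event in the scene's world.
Sound (2): it's the actual ambient sound of the location, so diegetic.
Sound (3): it accompanies on-screen graphics, not anything inside the story world, so non-diegetic.
(4) is non-diegetic: it's a sound-design accent with no in-world source; no one in the scene can hear it.
Sound (5): Luc alone 'hears' it — an imagined sound, not present in the space, so meta-diegetic.
So 2 of the 5 are diegetic: (1), (2).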